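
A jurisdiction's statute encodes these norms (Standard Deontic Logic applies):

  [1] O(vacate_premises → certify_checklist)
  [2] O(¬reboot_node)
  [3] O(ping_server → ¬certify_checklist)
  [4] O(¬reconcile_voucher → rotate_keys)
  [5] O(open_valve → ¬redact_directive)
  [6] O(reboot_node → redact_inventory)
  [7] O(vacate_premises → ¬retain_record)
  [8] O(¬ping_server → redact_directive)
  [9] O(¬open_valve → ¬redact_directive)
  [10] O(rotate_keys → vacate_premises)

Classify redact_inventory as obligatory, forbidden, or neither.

Neither

Premise 6 is O(reboot_node → redact_inventory), but O(reboot_node) is not derivable from the premises, so it does not yield O(redact_inventory).
No premise or chain of K-axiom applications forces O(redact_inventory), and none forces O(¬redact_inventory). So redact_inventory is neither obligatory nor forbidden under these norms.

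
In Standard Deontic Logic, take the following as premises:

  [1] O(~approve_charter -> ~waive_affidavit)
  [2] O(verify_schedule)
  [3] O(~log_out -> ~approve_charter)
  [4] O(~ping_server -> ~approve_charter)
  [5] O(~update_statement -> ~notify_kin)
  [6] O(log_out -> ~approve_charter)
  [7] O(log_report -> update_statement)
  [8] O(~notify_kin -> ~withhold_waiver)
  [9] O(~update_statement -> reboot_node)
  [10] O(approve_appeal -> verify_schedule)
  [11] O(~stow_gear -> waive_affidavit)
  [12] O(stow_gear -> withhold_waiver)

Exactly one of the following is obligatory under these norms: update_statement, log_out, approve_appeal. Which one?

Premises 3 and 6 are O(~log_out -> ~approve_charter) and O(log_out -> ~approve_charter); every ideal world satisfies ~log_out or log_out, so in either case ~approve_charter holds — hence O(~approve_charter).
Applying K to premise 1 (O(~approve_charter -> ~waive_affidavit)) and O(~approve_charter) yields O(~waive_affidavit).
The contrapositive of premise 11 (O(~stow_gear -> waive_affidavit)) is O(~waive_affidavit -> stow_gear), and O(~waive_affidavit) is already established, so O(stow_gear).
Applying K to premise 12 (O(stow_gear -> withhold_waiver)) and O(stow_gear) yields O(withhold_waiver).
Premise 8 is O(~notify_kin -> ~withhold_waiver); contrapositively O(withhold_waiver -> notify_kin). Since O(withhold_waiver) holds, K gives O(notify_kin).
Premise 5 is O(~update_statement -> ~notify_kin); contrapositively O(notify_kin -> update_statement). Since O(notify_kin) holds, K gives O(update_statement).
So O(update_statement) holds — update_statement is obligatory. None of the other listed options is made obligatory by any chain of premises.

update_statement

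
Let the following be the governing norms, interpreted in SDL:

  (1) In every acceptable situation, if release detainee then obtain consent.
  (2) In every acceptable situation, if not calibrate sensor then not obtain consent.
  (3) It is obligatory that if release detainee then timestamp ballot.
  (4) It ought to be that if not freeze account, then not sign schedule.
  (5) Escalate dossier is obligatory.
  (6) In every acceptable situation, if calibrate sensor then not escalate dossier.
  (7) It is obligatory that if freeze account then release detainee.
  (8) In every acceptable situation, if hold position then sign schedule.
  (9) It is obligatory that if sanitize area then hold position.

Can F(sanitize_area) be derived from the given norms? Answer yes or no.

Premise 5 gives O(escalate_dossier).
Premise 6 is O(calibrate_sensor → ¬escalate_dossier); contrapositively O(escalate_dossier → ¬calibrate_sensor). Since O(escalate_dossier) holds, K gives O(¬calibrate_sensor).
From O(¬calibrate_sensor) and premise 2, O(¬calibrate_sensor → ¬obtain_consent), we obtain O(¬obtain_consent).
Premise 1 is O(release_detainee → obtain_consent); contrapositively O(¬obtain_consent → ¬release_detainee). Since O(¬obtain_consent) holds, K gives O(¬release_detainee).
The contrapositive of premise 7 (O(freeze_account → release_detainee)) is O(¬release_detainee → ¬freeze_account), and O(¬release_detainee) is already established, so O(¬freeze_account).
Applying K to premise 4 (O(¬freeze_account → ¬sign_schedule)) and O(¬freeze_account) yields O(¬sign_schedule).
Premise 8 is O(hold_position → sign_schedule); contrapositively O(¬sign_schedule → ¬hold_position). Since O(¬sign_schedule) holds, K gives O(¬hold_position).
The contrapositive of premise 9 (O(sanitize_area → hold_position)) is O(¬hold_position → ¬sanitize_area), and O(¬hold_position) is already established, so O(¬sanitize_area).
Premise 3 does not contribute to this derivation.
So O(¬sanitize_area) holds, i.e. F(sanitize_area). The claim follows.

Yes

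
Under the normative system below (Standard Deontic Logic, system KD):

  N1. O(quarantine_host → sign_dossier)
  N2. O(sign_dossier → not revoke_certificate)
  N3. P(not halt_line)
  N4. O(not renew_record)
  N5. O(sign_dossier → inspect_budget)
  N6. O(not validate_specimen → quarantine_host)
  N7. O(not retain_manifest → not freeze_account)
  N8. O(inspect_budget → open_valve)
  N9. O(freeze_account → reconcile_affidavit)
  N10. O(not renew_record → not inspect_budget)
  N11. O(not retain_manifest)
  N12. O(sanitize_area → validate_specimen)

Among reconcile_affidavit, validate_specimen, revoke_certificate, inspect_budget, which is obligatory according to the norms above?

From premise 4 we have O(not renew_record).
Premise 10 is O(not renew_record → not inspect_budget); since O(not renew_record), deontic closure gives O(not inspect_budget).
Premise 5 is O(sign_dossier → inspect_budget); contrapositively O(not inspect_budget → not sign_dossier). Since O(not inspect_budget) holds, K gives O(not sign_dossier).
Premise 1, O(quarantine_host → sign_dossier), contraposes to O(not sign_dossier → not quarantine_host); with O(not sign_dossier) we get O(not quarantine_host).
The contrapositive of premise 6 (O(not validate_specimen → quarantine_host)) is O(not quarantine_host → validate_specimen), and O(not quarantine_host) is already established, so O(validate_specimen).
So O(validate_specimen) holds — validate_specimen is obligatory. None of the other listed options is made obligatory by any chain of premises.

validate_specimen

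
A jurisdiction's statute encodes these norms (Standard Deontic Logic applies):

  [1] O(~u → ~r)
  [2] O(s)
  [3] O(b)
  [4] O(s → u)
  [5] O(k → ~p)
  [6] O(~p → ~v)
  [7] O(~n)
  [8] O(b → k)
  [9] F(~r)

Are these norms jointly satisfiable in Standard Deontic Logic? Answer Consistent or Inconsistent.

Consistent

Premise 1 is O(~u → ~r), but O(~u) is not derivable from the premises, so it does not yield O(~r).
So O(~r) is not derivable, and the apparent clash with O(r) does not arise.
A world satisfying every obligation exists (e.g. b=true, k=true, n=false, p=false, r=true, s=true, u=true, v=false); no atom is both obligatory and forbidden, so the set is consistent.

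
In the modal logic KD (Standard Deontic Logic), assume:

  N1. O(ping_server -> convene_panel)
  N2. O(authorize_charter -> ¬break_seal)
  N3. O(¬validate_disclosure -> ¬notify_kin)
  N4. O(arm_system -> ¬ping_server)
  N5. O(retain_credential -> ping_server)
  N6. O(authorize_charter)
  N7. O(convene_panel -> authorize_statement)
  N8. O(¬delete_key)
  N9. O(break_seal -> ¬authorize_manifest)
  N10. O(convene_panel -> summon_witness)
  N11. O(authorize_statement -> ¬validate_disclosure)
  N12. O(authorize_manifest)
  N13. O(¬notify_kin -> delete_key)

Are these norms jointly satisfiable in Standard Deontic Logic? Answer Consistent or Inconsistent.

Consistent

Premise 9 is O(break_seal -> ¬authorize_manifest), but O(break_seal) is not derivable from the premises, so it does not yield O(¬authorize_manifest).
So O(¬authorize_manifest) is not derivable, and the apparent clash with O(authorize_manifest) does not arise.
A world satisfying every obligation exists (e.g. arm_system=false, authorize_charter=true, authorize_manifest=true, authorize_statement=false, break_seal=false, convene_panel=false, delete_key=false, notify_kin=true, ping_server=false, retain_credential=false, summon_witness=false, validate_disclosure=true); no atom is both obligatory and forbidden, so the set is consistent.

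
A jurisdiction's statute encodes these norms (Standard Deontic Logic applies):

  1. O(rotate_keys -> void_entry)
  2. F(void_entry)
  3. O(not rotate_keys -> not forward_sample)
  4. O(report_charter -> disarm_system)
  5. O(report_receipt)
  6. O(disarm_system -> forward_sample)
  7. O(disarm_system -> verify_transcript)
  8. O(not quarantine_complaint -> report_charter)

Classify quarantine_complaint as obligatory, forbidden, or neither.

F(void_entry) at premise 2 means O(not void_entry).
Premise 1, O(rotate_keys -> void_entry), contraposes to O(not void_entry -> not rotate_keys); with O(not void_entry) we get O(not rotate_keys).
With premise 3, O(not rotate_keys -> not forward_sample), the K-axiom yields O(not forward_sample).
Premise 6 is O(disarm_system -> forward_sample); contrapositively O(not forward_sample -> not disarm_system). Since O(not forward_sample) holds, K gives O(not disarm_system).
Premise 4, O(report_charter -> disarm_system), contraposes to O(not disarm_system -> not report_charter); with O(not disarm_system) we get O(not report_charter).
Premise 8 is O(not quarantine_complaint -> report_charter); contrapositively O(not report_charter -> quarantine_complaint). Since O(not report_charter) holds, K gives O(quarantine_complaint).
Premises 5, 7 do not contribute to this derivation.
Hence quarantine_complaint is obligatory.

Obligatory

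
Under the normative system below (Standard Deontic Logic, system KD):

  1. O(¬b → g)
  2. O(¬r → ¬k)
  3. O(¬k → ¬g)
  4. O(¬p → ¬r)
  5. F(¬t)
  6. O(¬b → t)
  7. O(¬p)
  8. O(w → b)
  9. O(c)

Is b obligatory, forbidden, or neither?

Obligatory

Premise 7 gives O(¬p).
Premise 4 is O(¬p → ¬r); since O(¬p), deontic closure gives O(¬r).
With premise 2, O(¬r → ¬k), the K-axiom yields O(¬k).
From O(¬k) and premise 3, O(¬k → ¬g), we obtain O(¬g).
Premise 1, O(¬b → g), contraposes to O(¬g → b); with O(¬g) we get O(b).
Premises 5, 6, 8, 9 do not contribute to this derivation.
Hence b is obligatory.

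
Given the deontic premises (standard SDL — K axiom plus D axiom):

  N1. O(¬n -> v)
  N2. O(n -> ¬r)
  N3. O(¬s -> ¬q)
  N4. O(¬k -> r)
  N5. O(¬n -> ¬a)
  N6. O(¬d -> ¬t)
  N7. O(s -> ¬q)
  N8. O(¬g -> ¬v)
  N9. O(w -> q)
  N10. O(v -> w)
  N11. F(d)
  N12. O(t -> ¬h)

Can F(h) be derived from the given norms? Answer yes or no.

Premise 12 is O(t -> ¬h), but O(t) is not derivable from the premises, so it does not yield O(¬h).
No other premise forces O(¬h). An ideal world satisfying every premise can still have h true, so F(h) is not derivable.

No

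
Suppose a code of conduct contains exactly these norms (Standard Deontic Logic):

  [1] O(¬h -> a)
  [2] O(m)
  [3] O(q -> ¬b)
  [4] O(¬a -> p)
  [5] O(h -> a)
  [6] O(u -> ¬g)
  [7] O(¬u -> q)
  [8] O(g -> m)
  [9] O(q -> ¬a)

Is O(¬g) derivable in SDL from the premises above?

Yes

By case analysis on h: premise 5 gives O(h -> a) and premise 1 gives O(¬h -> a), so O(a) either way.
Premise 9, O(q -> ¬a), contraposes to O(a -> ¬q); with O(a) we get O(¬q).
The contrapositive of premise 7 (O(¬u -> q)) is O(¬q -> u), and O(¬q) is already established, so O(u).
From O(u) and premise 6, O(u -> ¬g), we obtain O(¬g).
Premises 2, 3, 4, 8 do not contribute to this derivation.
So O(¬g) follows.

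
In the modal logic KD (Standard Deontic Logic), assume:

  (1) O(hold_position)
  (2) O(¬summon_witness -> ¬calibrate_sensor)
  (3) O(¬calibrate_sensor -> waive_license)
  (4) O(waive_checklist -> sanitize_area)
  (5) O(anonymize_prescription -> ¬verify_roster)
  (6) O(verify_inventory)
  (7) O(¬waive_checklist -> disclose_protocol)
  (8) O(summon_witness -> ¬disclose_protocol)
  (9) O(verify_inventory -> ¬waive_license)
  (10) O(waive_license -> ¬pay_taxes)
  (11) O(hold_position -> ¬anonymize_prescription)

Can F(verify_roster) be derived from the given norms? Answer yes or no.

No

Premise 5 is O(anonymize_prescription -> ¬verify_roster), but O(anonymize_prescription) is not derivable from the premises, so it does not yield O(¬verify_roster).
No other premise forces O(¬verify_roster). An ideal world satisfying every premise can still have verify_roster true, so F(verify_roster) is not derivable.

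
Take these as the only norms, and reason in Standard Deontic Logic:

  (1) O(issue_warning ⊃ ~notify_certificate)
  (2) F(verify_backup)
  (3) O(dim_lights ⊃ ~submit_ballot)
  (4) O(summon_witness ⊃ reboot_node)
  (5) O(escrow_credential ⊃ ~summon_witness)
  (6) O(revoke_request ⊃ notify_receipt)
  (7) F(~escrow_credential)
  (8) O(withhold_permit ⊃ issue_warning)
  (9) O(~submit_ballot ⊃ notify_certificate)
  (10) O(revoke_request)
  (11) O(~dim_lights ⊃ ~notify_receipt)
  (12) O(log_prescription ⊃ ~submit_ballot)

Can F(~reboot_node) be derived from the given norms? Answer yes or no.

Premise 4 is O(summon_witness ⊃ reboot_node), but O(summon_witness) is not derivable from the premises, so it does not yield O(reboot_node).
No other premise forces O(reboot_node). An ideal world satisfying every premise can still have ~reboot_node true, so F(~reboot_node) is not derivable.

No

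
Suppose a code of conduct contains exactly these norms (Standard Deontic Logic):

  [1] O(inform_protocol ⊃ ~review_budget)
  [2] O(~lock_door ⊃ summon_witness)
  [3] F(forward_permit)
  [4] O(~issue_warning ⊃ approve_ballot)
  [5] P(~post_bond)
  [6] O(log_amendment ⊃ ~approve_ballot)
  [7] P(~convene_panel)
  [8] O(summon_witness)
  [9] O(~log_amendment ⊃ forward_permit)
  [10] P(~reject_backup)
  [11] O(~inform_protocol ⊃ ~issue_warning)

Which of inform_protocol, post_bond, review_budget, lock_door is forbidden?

review_budget

Premise 3, F(forward_permit), is equivalent to O(~forward_permit).
Premise 9, O(~log_amendment ⊃ forward_permit), contraposes to O(~forward_permit ⊃ log_amendment); with O(~forward_permit) we get O(log_amendment).
Applying K to premise 6 (O(log_amendment ⊃ ~approve_ballot)) and O(log_amendment) yields O(~approve_ballot).
Premise 4 is O(~issue_warning ⊃ approve_ballot); contrapositively O(~approve_ballot ⊃ issue_warning). Since O(~approve_ballot) holds, K gives O(issue_warning).
The contrapositive of premise 11 (O(~inform_protocol ⊃ ~issue_warning)) is O(issue_warning ⊃ inform_protocol), and O(issue_warning) is already established, so O(inform_protocol).
Applying K to premise 1 (O(inform_protocol ⊃ ~review_budget)) and O(inform_protocol) yields O(~review_budget).
So O(~review_budget) holds, i.e. review_budget is forbidden. None of the other listed options is forbidden under the premises.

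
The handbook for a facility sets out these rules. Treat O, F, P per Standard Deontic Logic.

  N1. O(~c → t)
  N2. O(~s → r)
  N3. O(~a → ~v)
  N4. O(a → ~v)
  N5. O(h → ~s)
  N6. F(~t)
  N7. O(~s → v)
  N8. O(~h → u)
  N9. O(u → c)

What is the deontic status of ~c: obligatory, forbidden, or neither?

Forbidden

Premises 3 and 4 are O(~a → ~v) and O(a → ~v); every ideal world satisfies ~a or a, so in either case ~v holds — hence O(~v).
The contrapositive of premise 7 (O(~s → v)) is O(~v → s), and O(~v) is already established, so O(s).
Premise 5, O(h → ~s), contraposes to O(s → ~h); with O(s) we get O(~h).
Applying K to premise 8 (O(~h → u)) and O(~h) yields O(u).
Applying K to premise 9 (O(u → c)) and O(u) yields O(c).
Premises 1, 2, 6 do not contribute to this derivation.
Thus O(c), which is F(~c): ~c is forbidden.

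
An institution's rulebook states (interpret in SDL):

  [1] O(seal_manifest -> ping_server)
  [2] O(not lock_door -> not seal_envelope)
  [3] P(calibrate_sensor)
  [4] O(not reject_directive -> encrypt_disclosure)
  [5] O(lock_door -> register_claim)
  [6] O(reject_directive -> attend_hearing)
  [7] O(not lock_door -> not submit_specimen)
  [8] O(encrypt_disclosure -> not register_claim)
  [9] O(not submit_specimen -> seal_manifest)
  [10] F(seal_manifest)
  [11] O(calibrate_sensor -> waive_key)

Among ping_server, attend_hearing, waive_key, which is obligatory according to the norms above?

attend_hearing

Premise 10, F(seal_manifest), is equivalent to O(not seal_manifest).
The contrapositive of premise 9 (O(not submit_specimen -> seal_manifest)) is O(not seal_manifest -> submit_specimen), and O(not seal_manifest) is already established, so O(submit_specimen).
Premise 7, O(not lock_door -> not submit_specimen), contraposes to O(submit_specimen -> lock_door); with O(submit_specimen) we get O(lock_door).
Applying K to premise 5 (O(lock_door -> register_claim)) and O(lock_door) yields O(register_claim).
Premise 8, O(encrypt_disclosure -> not register_claim), contraposes to O(register_claim -> not encrypt_disclosure); with O(register_claim) we get O(not encrypt_disclosure).
Premise 4, O(not reject_directive -> encrypt_disclosure), contraposes to O(not encrypt_disclosure -> reject_directive); with O(not encrypt_disclosure) we get O(reject_directive).
Premise 6 is O(reject_directive -> attend_hearing); since O(reject_directive), deontic closure gives O(attend_hearing).
So O(attend_hearing) holds — attend_hearing is obligatory. None of the other listed options is made obligatory by any chain of premises.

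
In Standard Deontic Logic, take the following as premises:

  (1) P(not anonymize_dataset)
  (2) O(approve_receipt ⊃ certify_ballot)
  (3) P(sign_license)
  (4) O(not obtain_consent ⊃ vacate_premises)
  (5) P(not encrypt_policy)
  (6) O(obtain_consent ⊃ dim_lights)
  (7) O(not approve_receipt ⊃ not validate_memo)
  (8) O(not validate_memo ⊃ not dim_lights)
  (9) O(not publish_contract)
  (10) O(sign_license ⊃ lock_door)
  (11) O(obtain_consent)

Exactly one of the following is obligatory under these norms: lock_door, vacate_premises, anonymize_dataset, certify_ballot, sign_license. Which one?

From premise 11 we have O(obtain_consent).
From O(obtain_consent) and premise 6, O(obtain_consent ⊃ dim_lights), we obtain O(dim_lights).
Premise 8, O(not validate_memo ⊃ not dim_lights), contraposes to O(dim_lights ⊃ validate_memo); with O(dim_lights) we get O(validate_memo).
Premise 7 is O(not approve_receipt ⊃ not validate_memo); contrapositively O(validate_memo ⊃ approve_receipt). Since O(validate_memo) holds, K gives O(approve_receipt).
Premise 2 is O(approve_receipt ⊃ certify_ballot); since O(approve_receipt), deontic closure gives O(certify_ballot).
So O(certify_ballot) holds — certify_ballot is obligatory. None of the other listed options is made obligatory by any chain of premises.

certify_ballot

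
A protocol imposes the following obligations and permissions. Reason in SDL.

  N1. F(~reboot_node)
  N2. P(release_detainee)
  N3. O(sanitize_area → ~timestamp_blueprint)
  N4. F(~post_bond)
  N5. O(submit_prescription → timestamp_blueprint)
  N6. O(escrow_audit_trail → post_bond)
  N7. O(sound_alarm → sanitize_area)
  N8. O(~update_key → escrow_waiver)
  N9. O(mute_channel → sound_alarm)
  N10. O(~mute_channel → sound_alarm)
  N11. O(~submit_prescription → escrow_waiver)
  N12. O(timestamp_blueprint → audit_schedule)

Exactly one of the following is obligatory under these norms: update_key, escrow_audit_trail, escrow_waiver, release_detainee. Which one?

escrow_waiver

By case analysis on ~mute_channel: premise 10 gives O(~mute_channel → sound_alarm) and premise 9 gives O(mute_channel → sound_alarm), so O(sound_alarm) either way.
Applying K to premise 7 (O(sound_alarm → sanitize_area)) and O(sound_alarm) yields O(sanitize_area).
Premise 3 is O(sanitize_area → ~timestamp_blueprint); since O(sanitize_area), deontic closure gives O(~timestamp_blueprint).
Premise 5, O(submit_prescription → timestamp_blueprint), contraposes to O(~timestamp_blueprint → ~submit_prescription); with O(~timestamp_blueprint) we get O(~submit_prescription).
Premise 11 is O(~submit_prescription → escrow_waiver); since O(~submit_prescription), deontic closure gives O(escrow_waiver).
So O(escrow_waiver) holds — escrow_waiver is obligatory. None of the other listed options is made obligatory by any chain of premises.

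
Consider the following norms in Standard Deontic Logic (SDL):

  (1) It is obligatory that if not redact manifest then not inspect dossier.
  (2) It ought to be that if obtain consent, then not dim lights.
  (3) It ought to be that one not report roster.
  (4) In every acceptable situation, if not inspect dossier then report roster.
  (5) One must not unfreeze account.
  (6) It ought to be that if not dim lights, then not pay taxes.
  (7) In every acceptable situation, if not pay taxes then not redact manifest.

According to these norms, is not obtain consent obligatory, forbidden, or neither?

Obligatory

From premise 3 we have O(¬report_roster).
The contrapositive of premise 4 (O(¬inspect_dossier → report_roster)) is O(¬report_roster → inspect_dossier), and O(¬report_roster) is already established, so O(inspect_dossier).
Premise 1, O(¬redact_manifest → ¬inspect_dossier), contraposes to O(inspect_dossier → redact_manifest); with O(inspect_dossier) we get O(redact_manifest).
The contrapositive of premise 7 (O(¬pay_taxes → ¬redact_manifest)) is O(redact_manifest → pay_taxes), and O(redact_manifest) is already established, so O(pay_taxes).
Premise 6, O(¬dim_lights → ¬pay_taxes), contraposes to O(pay_taxes → dim_lights); with O(pay_taxes) we get O(dim_lights).
The contrapositive of premise 2 (O(obtain_consent → ¬dim_lights)) is O(dim_lights → ¬obtain_consent), and O(dim_lights) is already established, so O(¬obtain_consent).
Premise 5 does not contribute to this derivation.
Hence ¬obtain_consent is obligatory.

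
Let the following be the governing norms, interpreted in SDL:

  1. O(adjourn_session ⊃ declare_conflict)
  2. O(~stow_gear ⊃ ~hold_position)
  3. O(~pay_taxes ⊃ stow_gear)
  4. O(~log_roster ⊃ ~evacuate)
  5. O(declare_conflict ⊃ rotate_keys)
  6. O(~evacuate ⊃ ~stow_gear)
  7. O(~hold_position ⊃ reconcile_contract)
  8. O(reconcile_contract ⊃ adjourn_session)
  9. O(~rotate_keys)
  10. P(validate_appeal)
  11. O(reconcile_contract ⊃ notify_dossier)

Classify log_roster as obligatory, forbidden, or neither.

Premise 9 gives O(~rotate_keys).
The contrapositive of premise 5 (O(declare_conflict ⊃ rotate_keys)) is O(~rotate_keys ⊃ ~declare_conflict), and O(~rotate_keys) is already established, so O(~declare_conflict).
The contrapositive of premise 1 (O(adjourn_session ⊃ declare_conflict)) is O(~declare_conflict ⊃ ~adjourn_session), and O(~declare_conflict) is already established, so O(~adjourn_session).
Premise 8 is O(reconcile_contract ⊃ adjourn_session); contrapositively O(~adjourn_session ⊃ ~reconcile_contract). Since O(~adjourn_session) holds, K gives O(~reconcile_contract).
Premise 7, O(~hold_position ⊃ reconcile_contract), contraposes to O(~reconcile_contract ⊃ hold_position); with O(~reconcile_contract) we get O(hold_position).
Premise 2, O(~stow_gear ⊃ ~hold_position), contraposes to O(hold_position ⊃ stow_gear); with O(hold_position) we get O(stow_gear).
Premise 6 is O(~evacuate ⊃ ~stow_gear); contrapositively O(stow_gear ⊃ evacuate). Since O(stow_gear) holds, K gives O(evacuate).
Premise 4 is O(~log_roster ⊃ ~evacuate); contrapositively O(evacuate ⊃ log_roster). Since O(evacuate) holds, K gives O(log_roster).
Premises 3, 10, 11 do not contribute to this derivation.
Hence log_roster is obligatory.

Obligatory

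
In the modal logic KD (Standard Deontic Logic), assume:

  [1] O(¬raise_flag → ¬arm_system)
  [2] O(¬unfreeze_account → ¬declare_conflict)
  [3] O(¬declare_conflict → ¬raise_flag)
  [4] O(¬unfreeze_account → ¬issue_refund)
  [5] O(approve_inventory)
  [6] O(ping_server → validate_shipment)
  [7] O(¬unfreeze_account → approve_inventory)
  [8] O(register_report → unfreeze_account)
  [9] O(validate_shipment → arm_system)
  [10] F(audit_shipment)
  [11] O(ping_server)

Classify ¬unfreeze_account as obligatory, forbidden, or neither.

Premise 11 gives O(ping_server).
From O(ping_server) and premise 6, O(ping_server → validate_shipment), we obtain O(validate_shipment).
From O(validate_shipment) and premise 9, O(validate_shipment → arm_system), we obtain O(arm_system).
Premise 1 is O(¬raise_flag → ¬arm_system); contrapositively O(arm_system → raise_flag). Since O(arm_system) holds, K gives O(raise_flag).
The contrapositive of premise 3 (O(¬declare_conflict → ¬raise_flag)) is O(raise_flag → declare_conflict), and O(raise_flag) is already established, so O(declare_conflict).
Premise 2 is O(¬unfreeze_account → ¬declare_conflict); contrapositively O(declare_conflict → unfreeze_account). Since O(declare_conflict) holds, K gives O(unfreeze_account).
Premises 4, 5, 7, 8, 10 do not contribute to this derivation.
Thus O(unfreeze_account), which is F(¬unfreeze_account): ¬unfreeze_account is forbidden.

Forbidden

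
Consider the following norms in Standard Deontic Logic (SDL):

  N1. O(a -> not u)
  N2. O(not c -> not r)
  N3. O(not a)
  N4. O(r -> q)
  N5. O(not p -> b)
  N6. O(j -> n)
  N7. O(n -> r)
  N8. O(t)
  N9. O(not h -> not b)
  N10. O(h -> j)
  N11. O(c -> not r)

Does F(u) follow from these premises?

No

Premise 1 is O(a -> not u), but O(a) is not derivable from the premises, so it does not yield O(not u).
No other premise forces O(not u). An ideal world satisfying every premise can still have u true, so F(u) is not derivable.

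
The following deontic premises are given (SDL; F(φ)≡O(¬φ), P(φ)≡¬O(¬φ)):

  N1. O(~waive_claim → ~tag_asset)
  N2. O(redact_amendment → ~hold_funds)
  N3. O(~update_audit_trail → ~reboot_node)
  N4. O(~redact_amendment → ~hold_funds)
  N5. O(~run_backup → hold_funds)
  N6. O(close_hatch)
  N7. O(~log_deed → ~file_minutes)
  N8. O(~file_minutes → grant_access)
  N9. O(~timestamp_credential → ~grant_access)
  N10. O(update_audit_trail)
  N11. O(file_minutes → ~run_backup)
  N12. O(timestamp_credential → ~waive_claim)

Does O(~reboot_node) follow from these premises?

Premise 3 is O(~update_audit_trail → ~reboot_node), but O(~update_audit_trail) is not derivable from the premises, so it does not yield O(~reboot_node).
No other premise forces O(~reboot_node). An ideal world satisfying every premise can still have ~reboot_node false, so O(~reboot_node) is not derivable.

No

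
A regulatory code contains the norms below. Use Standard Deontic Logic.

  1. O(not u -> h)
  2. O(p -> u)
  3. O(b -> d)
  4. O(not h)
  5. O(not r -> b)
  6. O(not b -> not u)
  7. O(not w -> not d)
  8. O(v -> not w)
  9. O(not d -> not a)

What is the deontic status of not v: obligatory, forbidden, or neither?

From premise 4 we have O(not h).
Premise 1, O(not u -> h), contraposes to O(not h -> u); with O(not h) we get O(u).
The contrapositive of premise 6 (O(not b -> not u)) is O(u -> b), and O(u) is already established, so O(b).
Premise 3 is O(b -> d); since O(b), deontic closure gives O(d).
The contrapositive of premise 7 (O(not w -> not d)) is O(d -> w), and O(d) is already established, so O(w).
Premise 8, O(v -> not w), contraposes to O(w -> not v); with O(w) we get O(not v).
Premises 2, 5, 9 do not contribute to this derivation.
Hence not v is obligatory.

Obligatory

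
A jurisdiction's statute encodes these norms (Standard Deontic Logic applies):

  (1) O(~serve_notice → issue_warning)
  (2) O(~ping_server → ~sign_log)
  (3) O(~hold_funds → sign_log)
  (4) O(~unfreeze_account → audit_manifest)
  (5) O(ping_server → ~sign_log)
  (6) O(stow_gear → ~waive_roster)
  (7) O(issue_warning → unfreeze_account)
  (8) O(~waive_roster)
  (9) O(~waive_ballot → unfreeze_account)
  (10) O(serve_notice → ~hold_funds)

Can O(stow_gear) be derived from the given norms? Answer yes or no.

No

Premise 6 is O(stow_gear → ~waive_roster); even if O(~waive_roster) held, inferring O(stow_gear) would be affirming the consequent — invalid.
No other premise forces O(stow_gear). An ideal world satisfying every premise can still have stow_gear false, so O(stow_gear) is not derivable.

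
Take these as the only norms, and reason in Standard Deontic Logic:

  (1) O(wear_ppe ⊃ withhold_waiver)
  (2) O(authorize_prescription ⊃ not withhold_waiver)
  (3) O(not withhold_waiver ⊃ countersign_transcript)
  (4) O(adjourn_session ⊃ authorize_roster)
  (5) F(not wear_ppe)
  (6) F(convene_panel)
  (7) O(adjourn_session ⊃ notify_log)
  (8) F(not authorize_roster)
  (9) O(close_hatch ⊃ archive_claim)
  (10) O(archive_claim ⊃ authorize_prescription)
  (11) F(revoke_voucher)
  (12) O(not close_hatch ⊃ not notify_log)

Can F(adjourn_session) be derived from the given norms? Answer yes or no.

F(not wear_ppe) at premise 5 means O(wear_ppe).
With premise 1, O(wear_ppe ⊃ withhold_waiver), the K-axiom yields O(withhold_waiver).
Premise 2 is O(authorize_prescription ⊃ not withhold_waiver); contrapositively O(withhold_waiver ⊃ not authorize_prescription). Since O(withhold_waiver) holds, K gives O(not authorize_prescription).
The contrapositive of premise 10 (O(archive_claim ⊃ authorize_prescription)) is O(not authorize_prescription ⊃ not archive_claim), and O(not authorize_prescription) is already established, so O(not archive_claim).
Premise 9, O(close_hatch ⊃ archive_claim), contraposes to O(not archive_claim ⊃ not close_hatch); with O(not archive_claim) we get O(not close_hatch).
From O(not close_hatch) and premise 12, O(not close_hatch ⊃ not notify_log), we obtain O(not notify_log).
The contrapositive of premise 7 (O(adjourn_session ⊃ notify_log)) is O(not notify_log ⊃ not adjourn_session), and O(not notify_log) is already established, so O(not adjourn_session).
Premises 3, 4, 6, 8, 11 do not contribute to this derivation.
So O(not adjourn_session) holds, i.e. F(adjourn_session). The claim follows.

Yes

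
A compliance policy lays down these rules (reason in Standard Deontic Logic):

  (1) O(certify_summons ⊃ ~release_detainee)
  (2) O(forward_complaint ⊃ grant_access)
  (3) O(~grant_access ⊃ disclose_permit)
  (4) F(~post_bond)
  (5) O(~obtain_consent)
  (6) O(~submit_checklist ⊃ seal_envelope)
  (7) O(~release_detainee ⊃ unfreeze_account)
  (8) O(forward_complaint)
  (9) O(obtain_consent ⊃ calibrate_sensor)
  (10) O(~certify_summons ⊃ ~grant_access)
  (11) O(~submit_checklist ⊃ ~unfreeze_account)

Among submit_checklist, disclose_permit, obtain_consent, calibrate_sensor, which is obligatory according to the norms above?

submit_checklist

Premise 8 gives O(forward_complaint).
Applying K to premise 2 (O(forward_complaint ⊃ grant_access)) and O(forward_complaint) yields O(grant_access).
Premise 10, O(~certify_summons ⊃ ~grant_access), contraposes to O(grant_access ⊃ certify_summons); with O(grant_access) we get O(certify_summons).
Applying K to premise 1 (O(certify_summons ⊃ ~release_detainee)) and O(certify_summons) yields O(~release_detainee).
Premise 7 is O(~release_detainee ⊃ unfreeze_account); since O(~release_detainee), deontic closure gives O(unfreeze_account).
Premise 11 is O(~submit_checklist ⊃ ~unfreeze_account); contrapositively O(unfreeze_account ⊃ submit_checklist). Since O(unfreeze_account) holds, K gives O(submit_checklist).
So O(submit_checklist) holds — submit_checklist is obligatory. None of the other listed options is made obligatory by any chain of premises.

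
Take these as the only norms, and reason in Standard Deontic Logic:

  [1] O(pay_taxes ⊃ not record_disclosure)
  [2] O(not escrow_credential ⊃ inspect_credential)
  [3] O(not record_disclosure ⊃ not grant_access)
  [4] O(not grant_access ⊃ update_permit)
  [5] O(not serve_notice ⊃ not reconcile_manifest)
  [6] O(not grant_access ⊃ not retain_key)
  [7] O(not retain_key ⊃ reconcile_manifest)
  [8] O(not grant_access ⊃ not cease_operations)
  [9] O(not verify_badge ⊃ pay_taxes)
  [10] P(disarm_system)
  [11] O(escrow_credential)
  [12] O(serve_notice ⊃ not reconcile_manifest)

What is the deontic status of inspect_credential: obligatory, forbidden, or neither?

Neither

Premise 2 is O(not escrow_credential ⊃ inspect_credential), but O(not escrow_credential) is not derivable from the premises, so it does not yield O(inspect_credential).
No premise or chain of K-axiom applications forces O(inspect_credential), and none forces O(not inspect_credential). So inspect_credential is neither obligatory nor forbidden under these norms.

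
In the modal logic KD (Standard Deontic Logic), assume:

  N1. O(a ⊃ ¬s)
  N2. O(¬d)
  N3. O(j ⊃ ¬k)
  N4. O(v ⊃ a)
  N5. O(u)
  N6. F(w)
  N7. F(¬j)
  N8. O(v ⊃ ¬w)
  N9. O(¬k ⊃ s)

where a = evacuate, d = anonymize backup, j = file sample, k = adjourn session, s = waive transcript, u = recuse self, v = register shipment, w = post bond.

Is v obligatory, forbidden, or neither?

Premise 7, F(¬j), is equivalent to O(j).
Applying K to premise 3 (O(j ⊃ ¬k)) and O(j) yields O(¬k).
With premise 9, O(¬k ⊃ s), the K-axiom yields O(s).
Premise 1 is O(a ⊃ ¬s); contrapositively O(s ⊃ ¬a). Since O(s) holds, K gives O(¬a).
Premise 4 is O(v ⊃ a); contrapositively O(¬a ⊃ ¬v). Since O(¬a) holds, K gives O(¬v).
Premises 2, 5, 6, 8 do not contribute to this derivation.
Thus O(¬v), which is F(v): v is forbidden.

Forbidden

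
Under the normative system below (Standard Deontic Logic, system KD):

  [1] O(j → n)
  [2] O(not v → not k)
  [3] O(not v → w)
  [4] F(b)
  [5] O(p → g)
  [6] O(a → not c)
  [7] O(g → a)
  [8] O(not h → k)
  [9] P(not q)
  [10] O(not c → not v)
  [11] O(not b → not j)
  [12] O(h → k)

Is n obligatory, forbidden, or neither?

Premise 1 is O(j → n), but O(j) is not derivable from the premises, so it does not yield O(n).
No premise or chain of K-axiom applications forces O(n), and none forces O(not n). So n is neither obligatory nor forbidden under these norms.

Neither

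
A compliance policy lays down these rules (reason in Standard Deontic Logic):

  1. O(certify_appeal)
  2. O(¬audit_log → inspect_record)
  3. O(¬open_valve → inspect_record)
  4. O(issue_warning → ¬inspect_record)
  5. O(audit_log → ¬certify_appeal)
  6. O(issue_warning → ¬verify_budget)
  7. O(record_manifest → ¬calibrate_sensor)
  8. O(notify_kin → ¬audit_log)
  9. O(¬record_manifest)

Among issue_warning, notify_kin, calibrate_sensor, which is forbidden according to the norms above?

issue_warning

From premise 1 we have O(certify_appeal).
The contrapositive of premise 5 (O(audit_log → ¬certify_appeal)) is O(certify_appeal → ¬audit_log), and O(certify_appeal) is already established, so O(¬audit_log).
With premise 2, O(¬audit_log → inspect_record), the K-axiom yields O(inspect_record).
Premise 4, O(issue_warning → ¬inspect_record), contraposes to O(inspect_record → ¬issue_warning); with O(inspect_record) we get O(¬issue_warning).
So O(¬issue_warning) holds, i.e. issue_warning is forbidden. None of the other listed options is forbidden under the premises.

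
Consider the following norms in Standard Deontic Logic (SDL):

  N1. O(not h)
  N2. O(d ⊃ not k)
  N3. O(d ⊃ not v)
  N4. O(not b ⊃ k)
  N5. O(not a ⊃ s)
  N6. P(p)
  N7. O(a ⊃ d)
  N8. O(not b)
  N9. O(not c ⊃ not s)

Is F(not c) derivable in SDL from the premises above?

Yes

From premise 8 we have O(not b).
Premise 4 is O(not b ⊃ k); since O(not b), deontic closure gives O(k).
The contrapositive of premise 2 (O(d ⊃ not k)) is O(k ⊃ not d), and O(k) is already established, so O(not d).
Premise 7, O(a ⊃ d), contraposes to O(not d ⊃ not a); with O(not d) we get O(not a).
Applying K to premise 5 (O(not a ⊃ s)) and O(not a) yields O(s).
The contrapositive of premise 9 (O(not c ⊃ not s)) is O(s ⊃ c), and O(s) is already established, so O(c).
Premises 1, 3, 6 do not contribute to this derivation.
So O(c) holds, i.e. F(not c). The claim follows.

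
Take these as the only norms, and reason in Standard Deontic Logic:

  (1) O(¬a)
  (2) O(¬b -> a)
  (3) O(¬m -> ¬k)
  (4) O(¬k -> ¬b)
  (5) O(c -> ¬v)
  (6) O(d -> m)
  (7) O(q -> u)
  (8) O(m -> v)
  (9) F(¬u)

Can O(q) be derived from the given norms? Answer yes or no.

Premise 7 is O(q -> u); even if O(u) held, inferring O(q) would be affirming the consequent — invalid.
No other premise forces O(q). An ideal world satisfying every premise can still have q false, so O(q) is not derivable.

No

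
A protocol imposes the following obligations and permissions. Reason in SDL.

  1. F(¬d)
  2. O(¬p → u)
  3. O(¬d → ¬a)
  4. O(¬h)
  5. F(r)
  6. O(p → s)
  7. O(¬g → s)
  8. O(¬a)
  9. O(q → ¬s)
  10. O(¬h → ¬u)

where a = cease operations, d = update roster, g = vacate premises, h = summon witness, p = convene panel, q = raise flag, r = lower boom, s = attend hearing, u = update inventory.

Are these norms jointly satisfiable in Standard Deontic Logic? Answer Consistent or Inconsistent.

Premise 3 is O(¬d → ¬a); even if O(¬a) held, inferring O(¬d) would be affirming the consequent — invalid.
So O(¬d) is not derivable, and the apparent clash with O(d) does not arise.
A world satisfying every obligation exists (e.g. a=false, d=true, g=false, h=false, p=true, q=false, r=false, s=true, u=false); no atom is both obligatory and forbidden, so the set is consistent.

Consistent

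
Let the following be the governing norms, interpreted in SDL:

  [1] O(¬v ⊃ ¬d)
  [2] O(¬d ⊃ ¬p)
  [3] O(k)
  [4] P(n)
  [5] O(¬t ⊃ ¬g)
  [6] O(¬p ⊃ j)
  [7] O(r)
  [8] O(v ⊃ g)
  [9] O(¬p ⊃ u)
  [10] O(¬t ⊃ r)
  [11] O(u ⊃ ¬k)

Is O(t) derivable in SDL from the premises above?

Premise 3 gives O(k).
The contrapositive of premise 11 (O(u ⊃ ¬k)) is O(k ⊃ ¬u), and O(k) is already established, so O(¬u).
Premise 9, O(¬p ⊃ u), contraposes to O(¬u ⊃ p); with O(¬u) we get O(p).
Premise 2 is O(¬d ⊃ ¬p); contrapositively O(p ⊃ d). Since O(p) holds, K gives O(d).
The contrapositive of premise 1 (O(¬v ⊃ ¬d)) is O(d ⊃ v), and O(d) is already established, so O(v).
Applying K to premise 8 (O(v ⊃ g)) and O(v) yields O(g).
Premise 5, O(¬t ⊃ ¬g), contraposes to O(g ⊃ t); with O(g) we get O(t).
Premises 4, 6, 7, 10 do not contribute to this derivation.
So O(t) follows.

Yes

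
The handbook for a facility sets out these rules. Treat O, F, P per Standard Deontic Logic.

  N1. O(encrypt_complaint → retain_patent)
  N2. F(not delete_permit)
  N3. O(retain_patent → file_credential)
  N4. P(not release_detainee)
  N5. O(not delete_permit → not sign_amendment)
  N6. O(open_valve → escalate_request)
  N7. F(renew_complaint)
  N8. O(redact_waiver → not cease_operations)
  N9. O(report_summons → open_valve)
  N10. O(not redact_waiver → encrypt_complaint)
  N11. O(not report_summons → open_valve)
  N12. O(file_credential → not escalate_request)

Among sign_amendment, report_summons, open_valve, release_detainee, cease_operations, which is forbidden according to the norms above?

cease_operations

Premises 9 and 11 cover both cases: O(report_summons → open_valve) and O(not report_summons → open_valve). Since report_summons ∨ not report_summons is a tautology, O(open_valve) follows.
Applying K to premise 6 (O(open_valve → escalate_request)) and O(open_valve) yields O(escalate_request).
Premise 12 is O(file_credential → not escalate_request); contrapositively O(escalate_request → not file_credential). Since O(escalate_request) holds, K gives O(not file_credential).
The contrapositive of premise 3 (O(retain_patent → file_credential)) is O(not file_credential → not retain_patent), and O(not file_credential) is already established, so O(not retain_patent).
Premise 1, O(encrypt_complaint → retain_patent), contraposes to O(not retain_patent → not encrypt_complaint); with O(not retain_patent) we get O(not encrypt_complaint).
Premise 10, O(not redact_waiver → encrypt_complaint), contraposes to O(not encrypt_complaint → redact_waiver); with O(not encrypt_complaint) we get O(redact_waiver).
Premise 8 is O(redact_waiver → not cease_operations); since O(redact_waiver), deontic closure gives O(not cease_operations).
So O(not cease_operations) holds, i.e. cease_operations is forbidden. None of the other listed options is forbidden under the premises.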